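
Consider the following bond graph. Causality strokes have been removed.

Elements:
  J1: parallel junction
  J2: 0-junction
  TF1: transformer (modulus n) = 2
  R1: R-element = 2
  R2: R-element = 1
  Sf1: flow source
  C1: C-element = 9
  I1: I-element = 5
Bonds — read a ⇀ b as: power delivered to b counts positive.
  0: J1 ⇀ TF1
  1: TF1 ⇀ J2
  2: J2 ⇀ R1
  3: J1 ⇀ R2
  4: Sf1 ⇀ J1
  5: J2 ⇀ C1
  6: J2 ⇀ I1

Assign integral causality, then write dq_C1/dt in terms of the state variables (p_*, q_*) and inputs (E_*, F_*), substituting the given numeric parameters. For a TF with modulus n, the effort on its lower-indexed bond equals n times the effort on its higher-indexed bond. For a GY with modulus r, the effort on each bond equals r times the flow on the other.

dq_C1/dt = 2*F_Sf1 - p_I1/5 - q_C1/2

β4 |Sf1  (Sf1: flow source, stroke at near end)
β5 |J2  (C1 integral (e out))
β1 |TF1  (J2: bond 5 brought effort, rest push out)
β2 |R1  (common-e at J2 fixed by 5)
β6 |I1  (common-e at J2 fixed by 5)
β0 |J1  (TF TF1: opposite of bond 1)
β3 |R2  (common-e at J1 fixed by 0)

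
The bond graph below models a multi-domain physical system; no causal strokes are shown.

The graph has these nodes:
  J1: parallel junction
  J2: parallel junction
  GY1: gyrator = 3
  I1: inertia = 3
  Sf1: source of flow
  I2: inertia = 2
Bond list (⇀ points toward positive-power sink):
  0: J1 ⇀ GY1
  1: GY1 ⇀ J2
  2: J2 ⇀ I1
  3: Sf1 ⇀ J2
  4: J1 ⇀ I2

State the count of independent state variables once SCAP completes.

2  (I1, I2 all integral)

#3 →Sf1  (Sf1 (Sf) sets flow on bond)
#2 →I1  (I1 outputs flow p/I1)
#1 →J2  (only one effort-in slot at J2)
#0 →J1  (through GY1, causality inverts; strokes same side of GY1)
#4 →I2  (common-e at J1 fixed by 0)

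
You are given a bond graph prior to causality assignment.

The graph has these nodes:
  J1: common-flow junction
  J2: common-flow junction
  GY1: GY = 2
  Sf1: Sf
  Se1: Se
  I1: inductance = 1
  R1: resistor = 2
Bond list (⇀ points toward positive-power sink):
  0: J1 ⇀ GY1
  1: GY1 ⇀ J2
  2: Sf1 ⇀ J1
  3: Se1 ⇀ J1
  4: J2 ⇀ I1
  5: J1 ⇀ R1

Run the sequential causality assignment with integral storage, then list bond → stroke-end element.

bond 2 stroke at Sf1  (Sf1 (Sf) sets flow on bond)
bond 3 stroke at J1  (Se1 (Se) sets effort on bond)
bond 0 stroke at J1  (J1 flow already set via bond 2)
bond 5 stroke at J1  (J1: bond 2 brought flow, rest push out)
bond 1 stroke at J2  (through GY1, causality inverts; strokes same side of GY1)
bond 4 stroke at I1  (only one flow-in slot at J2)

bond 0 |J1
bond 1 |J2
bond 2 |Sf1
bond 3 |J1
bond 4 |I1
bond 5 |J1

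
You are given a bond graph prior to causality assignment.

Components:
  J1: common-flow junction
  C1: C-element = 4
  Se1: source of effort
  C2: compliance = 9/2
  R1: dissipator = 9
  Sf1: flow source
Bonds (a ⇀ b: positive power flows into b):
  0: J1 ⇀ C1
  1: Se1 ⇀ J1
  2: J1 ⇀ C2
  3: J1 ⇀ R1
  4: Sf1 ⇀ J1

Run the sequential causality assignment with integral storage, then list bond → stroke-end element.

#0 stroke→J1
#1 stroke→J1
#2 stroke→J1
#3 stroke→J1
#4 stroke→Sf1

bond 1 →J1  (source Se1 imposes e)
bond 4 →Sf1  (source Sf1 imposes f)
bond 0 →J1  (1-jn J1 has f-setter on 4)
bond 2 →J1  (J1 flow already set via bond 4)
bond 3 →J1  (common-f at J1 fixed by 4)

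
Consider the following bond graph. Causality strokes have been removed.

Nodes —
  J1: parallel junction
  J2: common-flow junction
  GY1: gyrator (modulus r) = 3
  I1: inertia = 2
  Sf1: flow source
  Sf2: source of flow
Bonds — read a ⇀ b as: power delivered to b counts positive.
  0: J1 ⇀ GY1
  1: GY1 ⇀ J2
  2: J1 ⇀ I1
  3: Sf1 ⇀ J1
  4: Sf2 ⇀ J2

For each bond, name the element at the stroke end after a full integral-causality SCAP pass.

#3 stroke at Sf1  (source Sf1 imposes f)
#4 stroke at Sf2  (Sf2: flow source, stroke at near end)
#1 stroke at J2  (1-jn J2 has f-setter on 4)
#0 stroke at J1  (GY GY1: same side as bond 1)
#2 stroke at I1  (common-e at J1 fixed by 0)

bond 0 |J1
bond 1 |J2
bond 2 |I1
bond 3 |Sf1
bond 4 |Sf2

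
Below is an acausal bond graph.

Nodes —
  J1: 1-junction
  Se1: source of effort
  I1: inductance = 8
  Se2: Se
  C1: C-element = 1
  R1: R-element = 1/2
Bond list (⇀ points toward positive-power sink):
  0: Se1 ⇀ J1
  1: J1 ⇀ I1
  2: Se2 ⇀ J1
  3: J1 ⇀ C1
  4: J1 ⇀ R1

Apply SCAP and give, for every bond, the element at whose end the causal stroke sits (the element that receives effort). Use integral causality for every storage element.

#0 |J1
#1 |I1
#2 |J1
#3 |J1
#4 |J1

bond 0 →J1  (source Se1 imposes e)
bond 2 →J1  (source Se2 imposes e)
bond 1 →I1  (prefer integral on I1)
bond 3 →J1  (J1 flow already set via bond 1)
bond 4 →J1  (J1 flow already set via bond 1)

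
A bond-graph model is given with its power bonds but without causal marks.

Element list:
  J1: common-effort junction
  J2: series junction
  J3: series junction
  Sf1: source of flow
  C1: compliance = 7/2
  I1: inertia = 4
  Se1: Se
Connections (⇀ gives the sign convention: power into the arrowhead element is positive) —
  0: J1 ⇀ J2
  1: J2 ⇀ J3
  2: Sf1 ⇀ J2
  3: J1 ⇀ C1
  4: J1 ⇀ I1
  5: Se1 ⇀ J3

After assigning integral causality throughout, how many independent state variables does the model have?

b2 |Sf1  (Sf1 fixes flow; stroke at Sf1)
b5 |J3  (source Se1 imposes e)
b0 |J2  (J2: bond 2 brought flow, rest push out)
b1 |J2  (common-f at J2 fixed by 2)
b3 |J1  (C1: C, integral causality)
b4 |I1  (common-e at J1 fixed by 3)

2  (C1, I1 all integral)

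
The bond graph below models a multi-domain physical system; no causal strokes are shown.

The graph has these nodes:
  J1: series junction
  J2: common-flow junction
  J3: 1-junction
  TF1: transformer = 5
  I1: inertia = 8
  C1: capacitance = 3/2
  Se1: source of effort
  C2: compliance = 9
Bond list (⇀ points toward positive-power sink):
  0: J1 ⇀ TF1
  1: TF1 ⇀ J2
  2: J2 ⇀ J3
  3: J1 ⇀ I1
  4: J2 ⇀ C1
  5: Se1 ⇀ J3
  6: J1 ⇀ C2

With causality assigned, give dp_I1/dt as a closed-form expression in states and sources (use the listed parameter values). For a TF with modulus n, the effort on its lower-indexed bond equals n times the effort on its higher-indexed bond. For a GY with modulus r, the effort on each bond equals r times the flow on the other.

#5 stroke→J3  (Se1 fixes effort; stroke away)
#2 stroke→J2  (J3 needs exactly one f-in)
#3 stroke→I1  (I1: I, integral causality)
#0 stroke→J1  (1-jn J1 has f-setter on 3)
#6 stroke→J1  (common-f at J1 fixed by 3)
#1 stroke→TF1  (TF1 one-in-one-out from 0)
#4 stroke→J2  (J2: bond 1 brought flow, rest push out)

dp_I1/dt = 5*E_Se1 - 10*q_C1/3 - q_C2/9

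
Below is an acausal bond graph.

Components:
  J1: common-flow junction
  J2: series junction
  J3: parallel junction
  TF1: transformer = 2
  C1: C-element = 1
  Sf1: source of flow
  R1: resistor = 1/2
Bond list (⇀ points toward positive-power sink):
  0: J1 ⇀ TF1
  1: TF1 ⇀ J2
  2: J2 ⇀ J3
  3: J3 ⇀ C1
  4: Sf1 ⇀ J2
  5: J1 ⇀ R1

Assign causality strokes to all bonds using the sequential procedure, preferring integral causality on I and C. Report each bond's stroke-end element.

β4 →Sf1  (Sf1 (Sf) sets flow on bond)
β1 →J2  (1-jn J2 has f-setter on 4)
β2 →J2  (J2 flow already set via bond 4)
β3 →J3  (J3: last free bond brings effort in)
β0 →TF1  (TF1 one-in-one-out from 1)
β5 →J1  (J1: bond 0 brought flow, rest push out)

β0 →TF1
β1 →J2
β2 →J2
β3 →J3
β4 →Sf1
β5 →J1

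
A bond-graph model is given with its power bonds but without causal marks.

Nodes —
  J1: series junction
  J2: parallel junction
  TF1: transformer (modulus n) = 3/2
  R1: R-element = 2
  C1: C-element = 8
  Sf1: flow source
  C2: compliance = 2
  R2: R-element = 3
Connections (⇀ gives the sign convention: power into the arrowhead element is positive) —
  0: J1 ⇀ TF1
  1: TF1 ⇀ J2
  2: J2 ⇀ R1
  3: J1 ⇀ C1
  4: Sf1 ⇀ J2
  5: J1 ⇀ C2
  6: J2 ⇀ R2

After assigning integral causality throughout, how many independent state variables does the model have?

2  (C1, C2 all integral)

bond 4 stroke at Sf1  (Sf1 fixes flow; stroke at Sf1)
bond 3 stroke at J1  (C1: C, integral causality)
bond 5 stroke at J1  (C2 integral (e out))
bond 0 stroke at TF1  (closing 1-jn rule on J1)
bond 1 stroke at J2  (through TF1, causality passes straight; one stroke at TF1)
bond 2 stroke at R1  (J2: bond 1 brought effort, rest push out)
bond 6 stroke at R2  (0-jn J2 has e-setter on 1)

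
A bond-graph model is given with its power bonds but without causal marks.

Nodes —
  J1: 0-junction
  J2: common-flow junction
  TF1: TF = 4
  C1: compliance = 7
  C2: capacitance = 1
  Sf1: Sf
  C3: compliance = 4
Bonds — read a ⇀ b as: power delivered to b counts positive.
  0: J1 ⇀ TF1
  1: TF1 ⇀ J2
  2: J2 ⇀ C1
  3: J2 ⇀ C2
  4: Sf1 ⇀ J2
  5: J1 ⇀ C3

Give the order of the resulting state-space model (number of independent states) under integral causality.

3  (C1, C2, C3 all integral)

β4 stroke→Sf1  (Sf1: flow source, stroke at near end)
β1 stroke→J2  (J2: bond 4 brought flow, rest push out)
β2 stroke→J2  (1-jn J2 has f-setter on 4)
β3 stroke→J2  (common-f at J2 fixed by 4)
β0 stroke→TF1  (TF1 one-in-one-out from 1)
β5 stroke→J1  (closing 0-jn rule on J1)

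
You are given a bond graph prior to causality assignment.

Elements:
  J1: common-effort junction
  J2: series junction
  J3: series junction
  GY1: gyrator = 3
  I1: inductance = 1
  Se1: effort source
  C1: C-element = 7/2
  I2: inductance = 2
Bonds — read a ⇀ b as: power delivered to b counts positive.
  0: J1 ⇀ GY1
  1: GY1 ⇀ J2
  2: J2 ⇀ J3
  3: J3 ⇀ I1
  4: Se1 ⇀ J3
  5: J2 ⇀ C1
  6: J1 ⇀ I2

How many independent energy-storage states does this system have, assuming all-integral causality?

3  (C1, I1, I2 all integral)

#4 stroke at J3  (Se1: effort source, stroke at far end)
#3 stroke at I1  (prefer integral on I1)
#2 stroke at J3  (J3 flow already set via bond 3)
#1 stroke at J2  (J2: bond 2 brought flow, rest push out)
#5 stroke at J2  (common-f at J2 fixed by 2)
#0 stroke at J1  (GY GY1: same side as bond 1)
#6 stroke at I2  (J1 effort already set via bond 0)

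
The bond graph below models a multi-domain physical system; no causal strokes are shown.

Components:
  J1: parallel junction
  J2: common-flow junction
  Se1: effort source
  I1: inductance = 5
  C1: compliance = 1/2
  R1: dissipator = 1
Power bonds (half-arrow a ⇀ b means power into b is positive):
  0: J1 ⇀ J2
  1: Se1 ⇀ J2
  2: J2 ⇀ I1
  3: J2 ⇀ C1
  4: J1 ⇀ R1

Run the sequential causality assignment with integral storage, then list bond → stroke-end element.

bond 0 stroke at J2
bond 1 stroke at J2
bond 2 stroke at I1
bond 3 stroke at J2
bond 4 stroke at J1

b1 |J2  (Se1: effort source, stroke at far end)
b2 |I1  (I1: I, integral causality)
b0 |J2  (1-jn J2 has f-setter on 2)
b3 |J2  (J2 flow already set via bond 2)
b4 |J1  (J1 needs exactly one e-in)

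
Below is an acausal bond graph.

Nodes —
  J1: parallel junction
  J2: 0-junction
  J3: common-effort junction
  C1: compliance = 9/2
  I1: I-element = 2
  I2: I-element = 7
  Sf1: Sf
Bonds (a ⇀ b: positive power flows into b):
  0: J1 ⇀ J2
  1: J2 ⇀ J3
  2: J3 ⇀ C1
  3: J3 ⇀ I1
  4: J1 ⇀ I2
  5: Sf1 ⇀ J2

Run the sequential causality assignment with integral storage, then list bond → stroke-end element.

#5 |Sf1  (Sf1: flow source, stroke at near end)
#2 |J3  (C1 outputs effort q/C1)
#1 |J2  (0-jn J3 has e-setter on 2)
#3 |I1  (J3: bond 2 brought effort, rest push out)
#0 |J1  (0-jn J2 has e-setter on 1)
#4 |I2  (0-jn J1 has e-setter on 0)

b0 stroke→J1
b1 stroke→J2
b2 stroke→J3
b3 stroke→I1
b4 stroke→I2
b5 stroke→Sf1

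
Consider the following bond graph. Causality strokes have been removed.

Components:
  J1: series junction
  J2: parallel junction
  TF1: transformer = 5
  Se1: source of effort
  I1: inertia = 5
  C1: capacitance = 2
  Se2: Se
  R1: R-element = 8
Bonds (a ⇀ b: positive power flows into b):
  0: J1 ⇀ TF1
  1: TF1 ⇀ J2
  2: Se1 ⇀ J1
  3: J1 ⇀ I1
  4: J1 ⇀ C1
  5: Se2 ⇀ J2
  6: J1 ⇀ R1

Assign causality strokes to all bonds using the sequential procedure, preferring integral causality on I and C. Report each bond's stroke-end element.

#2 →J1  (Se1 (Se) sets effort on bond)
#5 →J2  (Se2: effort source, stroke at far end)
#1 →TF1  (0-jn J2 has e-setter on 5)
#0 →J1  (TF1: transformer flips bond 1)
#3 →I1  (I1 outputs flow p/I1)
#4 →J1  (J1 flow already set via bond 3)
#6 →J1  (1-jn J1 has f-setter on 3)

#0 stroke at J1
#1 stroke at TF1
#2 stroke at J1
#3 stroke at I1
#4 stroke at J1
#5 stroke at J2
#6 stroke at J1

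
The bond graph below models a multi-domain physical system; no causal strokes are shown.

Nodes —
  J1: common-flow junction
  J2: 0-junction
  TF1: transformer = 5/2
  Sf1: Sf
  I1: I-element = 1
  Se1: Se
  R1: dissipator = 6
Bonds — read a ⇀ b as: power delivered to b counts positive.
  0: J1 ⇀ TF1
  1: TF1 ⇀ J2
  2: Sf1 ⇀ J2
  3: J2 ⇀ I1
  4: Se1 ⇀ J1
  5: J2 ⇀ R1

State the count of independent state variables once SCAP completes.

β2 stroke→Sf1  (Sf1 (Sf) sets flow on bond)
β4 stroke→J1  (Se1 fixes effort; stroke away)
β0 stroke→TF1  (closing 1-jn rule on J1)
β1 stroke→J2  (through TF1, causality passes straight; one stroke at TF1)
β3 stroke→I1  (J2: bond 1 brought effort, rest push out)
β5 stroke→R1  (0-jn J2 has e-setter on 1)

1  (I1 all integral)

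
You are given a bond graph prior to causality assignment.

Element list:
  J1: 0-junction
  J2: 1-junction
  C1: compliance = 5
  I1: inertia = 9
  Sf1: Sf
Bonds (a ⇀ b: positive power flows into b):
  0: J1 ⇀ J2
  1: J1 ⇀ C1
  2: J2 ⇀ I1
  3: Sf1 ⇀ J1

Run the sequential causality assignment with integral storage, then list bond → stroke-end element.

bond 3 →Sf1  (Sf1: flow source, stroke at near end)
bond 1 →J1  (C1 outputs effort q/C1)
bond 0 →J2  (J1 effort already set via bond 1)
bond 2 →I1  (J2: last free bond brings flow in)

#0 stroke at J2
#1 stroke at J1
#2 stroke at I1
#3 stroke at Sf1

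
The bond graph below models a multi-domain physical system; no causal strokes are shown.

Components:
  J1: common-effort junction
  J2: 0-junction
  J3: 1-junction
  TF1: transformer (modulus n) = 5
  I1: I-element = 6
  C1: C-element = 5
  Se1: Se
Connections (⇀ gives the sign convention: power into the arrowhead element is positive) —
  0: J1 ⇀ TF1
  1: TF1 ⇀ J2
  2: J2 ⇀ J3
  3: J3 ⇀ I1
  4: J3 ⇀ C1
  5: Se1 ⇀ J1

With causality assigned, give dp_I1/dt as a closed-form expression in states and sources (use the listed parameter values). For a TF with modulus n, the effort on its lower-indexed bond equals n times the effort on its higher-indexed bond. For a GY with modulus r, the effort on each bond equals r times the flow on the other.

dp_I1/dt = E_Se1/5 - q_C1/5

β5 |J1  (Se1 (Se) sets effort on bond)
β0 |TF1  (common-e at J1 fixed by 5)
β1 |J2  (through TF1, causality passes straight; one stroke at TF1)
β2 |J3  (J2: bond 1 brought effort, rest push out)
β3 |I1  (prefer integral on I1)
β4 |J3  (J3 flow already set via bond 3)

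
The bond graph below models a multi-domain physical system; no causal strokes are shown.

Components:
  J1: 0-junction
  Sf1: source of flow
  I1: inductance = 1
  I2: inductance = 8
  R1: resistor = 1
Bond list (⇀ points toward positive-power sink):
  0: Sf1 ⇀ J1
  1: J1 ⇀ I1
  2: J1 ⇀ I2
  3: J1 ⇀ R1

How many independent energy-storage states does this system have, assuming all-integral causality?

2  (I1, I2 all integral)

b0 →Sf1  (Sf1: flow source, stroke at near end)
b1 →I1  (I1 integral (f out))
b2 →I2  (prefer integral on I2)
b3 →J1  (J1: last free bond brings effort in)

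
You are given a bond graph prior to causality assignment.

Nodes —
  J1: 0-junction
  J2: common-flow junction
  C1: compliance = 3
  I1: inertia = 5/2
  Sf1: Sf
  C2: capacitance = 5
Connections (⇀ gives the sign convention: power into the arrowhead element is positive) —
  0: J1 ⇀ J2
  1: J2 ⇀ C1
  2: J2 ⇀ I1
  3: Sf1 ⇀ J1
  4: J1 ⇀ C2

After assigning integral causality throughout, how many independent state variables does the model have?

3  (C1, C2, I1 all integral)

β3 →Sf1  (Sf1: flow source, stroke at near end)
β1 →J2  (C1: C, integral causality)
β2 →I1  (prefer integral on I1)
β0 →J2  (common-f at J2 fixed by 2)
β4 →J1  (J1 needs exactly one e-in)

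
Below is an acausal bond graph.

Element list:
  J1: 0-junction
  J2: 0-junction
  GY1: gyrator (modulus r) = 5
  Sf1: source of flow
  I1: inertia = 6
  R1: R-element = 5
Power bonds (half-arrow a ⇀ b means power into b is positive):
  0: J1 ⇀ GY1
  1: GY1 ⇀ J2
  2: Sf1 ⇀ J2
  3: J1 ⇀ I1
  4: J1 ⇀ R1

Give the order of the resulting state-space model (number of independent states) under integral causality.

bond 2 →Sf1  (Sf1 (Sf) sets flow on bond)
bond 1 →J2  (J2: last free bond brings effort in)
bond 0 →J1  (through GY1, causality inverts; strokes same side of GY1)
bond 3 →I1  (J1: bond 0 brought effort, rest push out)
bond 4 →R1  (common-e at J1 fixed by 0)

1  (I1 all integral)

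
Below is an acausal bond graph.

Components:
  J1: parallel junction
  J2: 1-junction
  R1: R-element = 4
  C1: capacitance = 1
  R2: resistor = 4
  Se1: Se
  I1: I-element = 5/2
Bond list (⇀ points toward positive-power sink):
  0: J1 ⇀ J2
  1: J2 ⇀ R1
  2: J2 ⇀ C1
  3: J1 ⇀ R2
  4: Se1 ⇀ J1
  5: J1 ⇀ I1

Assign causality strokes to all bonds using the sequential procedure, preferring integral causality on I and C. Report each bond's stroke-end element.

β4 →J1  (source Se1 imposes e)
β0 →J2  (common-e at J1 fixed by 4)
β3 →R2  (J1: bond 4 brought effort, rest push out)
β5 →I1  (J1: bond 4 brought effort, rest push out)
β2 →J2  (C1 outputs effort q/C1)
β1 →R1  (J2: last free bond brings flow in)

bond 0 stroke at J2
bond 1 stroke at R1
bond 2 stroke at J2
bond 3 stroke at R2
bond 4 stroke at J1
bond 5 stroke at I1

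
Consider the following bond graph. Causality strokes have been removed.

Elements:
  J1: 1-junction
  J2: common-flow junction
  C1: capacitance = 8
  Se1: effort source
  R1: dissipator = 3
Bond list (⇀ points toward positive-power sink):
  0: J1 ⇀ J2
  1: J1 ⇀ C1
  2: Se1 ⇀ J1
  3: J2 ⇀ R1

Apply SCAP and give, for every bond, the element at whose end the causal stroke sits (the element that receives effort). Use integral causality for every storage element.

bond 0 →J2
bond 1 →J1
bond 2 →J1
bond 3 →R1

bond 2 stroke at J1  (Se1: effort source, stroke at far end)
bond 1 stroke at J1  (prefer integral on C1)
bond 0 stroke at J2  (J1: last free bond brings flow in)
bond 3 stroke at R1  (only one flow-in slot at J2)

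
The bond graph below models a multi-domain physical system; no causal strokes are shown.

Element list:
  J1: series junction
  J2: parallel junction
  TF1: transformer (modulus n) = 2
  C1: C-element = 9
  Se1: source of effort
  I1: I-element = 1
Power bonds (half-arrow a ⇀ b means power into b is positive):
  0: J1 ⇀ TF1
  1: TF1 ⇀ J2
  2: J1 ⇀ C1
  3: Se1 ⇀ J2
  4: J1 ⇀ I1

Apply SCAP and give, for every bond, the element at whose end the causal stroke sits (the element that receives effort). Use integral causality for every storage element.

#0 →J1
#1 →TF1
#2 →J1
#3 →J2
#4 →I1

#3 →J2  (Se1 (Se) sets effort on bond)
#1 →TF1  (0-jn J2 has e-setter on 3)
#0 →J1  (through TF1, causality passes straight; one stroke at TF1)
#2 →J1  (C1: C, integral causality)
#4 →I1  (only one flow-in slot at J1)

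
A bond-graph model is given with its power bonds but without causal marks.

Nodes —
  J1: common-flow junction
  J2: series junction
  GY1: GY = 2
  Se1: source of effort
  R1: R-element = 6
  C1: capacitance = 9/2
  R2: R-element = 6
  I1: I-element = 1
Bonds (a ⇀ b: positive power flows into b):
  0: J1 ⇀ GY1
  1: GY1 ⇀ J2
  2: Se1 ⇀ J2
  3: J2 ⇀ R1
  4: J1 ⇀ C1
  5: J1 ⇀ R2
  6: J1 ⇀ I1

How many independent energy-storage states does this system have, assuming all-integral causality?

β2 stroke at J2  (source Se1 imposes e)
β4 stroke at J1  (C1 outputs effort q/C1)
β6 stroke at I1  (prefer integral on I1)
β0 stroke at J1  (J1: bond 6 brought flow, rest push out)
β5 stroke at J1  (J1 flow already set via bond 6)
β1 stroke at J2  (GY1: gyrator matches bond 0)
β3 stroke at R1  (J2 needs exactly one f-in)

2  (C1, I1 all integral)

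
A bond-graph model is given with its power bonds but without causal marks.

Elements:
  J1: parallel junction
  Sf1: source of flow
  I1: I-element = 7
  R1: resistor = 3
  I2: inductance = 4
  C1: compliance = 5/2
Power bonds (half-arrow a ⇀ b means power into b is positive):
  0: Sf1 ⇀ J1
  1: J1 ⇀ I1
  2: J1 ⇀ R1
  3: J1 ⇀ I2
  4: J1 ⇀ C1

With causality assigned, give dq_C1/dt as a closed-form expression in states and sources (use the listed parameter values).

bond 0 →Sf1  (source Sf1 imposes f)
bond 1 →I1  (I1 integral (f out))
bond 3 →I2  (I2 integral (f out))
bond 4 →J1  (prefer integral on C1)
bond 2 →R1  (J1: bond 4 brought effort, rest push out)

dq_C1/dt = F_Sf1 - p_I1/7 - p_I2/4 - 2*q_C1/15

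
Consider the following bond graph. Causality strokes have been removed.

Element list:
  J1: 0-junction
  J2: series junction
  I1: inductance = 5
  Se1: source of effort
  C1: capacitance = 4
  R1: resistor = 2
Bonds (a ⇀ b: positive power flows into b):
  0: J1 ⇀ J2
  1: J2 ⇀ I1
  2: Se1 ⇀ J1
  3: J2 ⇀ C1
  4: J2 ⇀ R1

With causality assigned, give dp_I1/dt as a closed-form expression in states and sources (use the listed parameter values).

#2 |J1  (source Se1 imposes e)
#0 |J2  (common-e at J1 fixed by 2)
#1 |I1  (I1 outputs flow p/I1)
#3 |J2  (J2: bond 1 brought flow, rest push out)
#4 |J2  (J2: bond 1 brought flow, rest push out)

dp_I1/dt = E_Se1 - 2*p_I1/5 - q_C1/4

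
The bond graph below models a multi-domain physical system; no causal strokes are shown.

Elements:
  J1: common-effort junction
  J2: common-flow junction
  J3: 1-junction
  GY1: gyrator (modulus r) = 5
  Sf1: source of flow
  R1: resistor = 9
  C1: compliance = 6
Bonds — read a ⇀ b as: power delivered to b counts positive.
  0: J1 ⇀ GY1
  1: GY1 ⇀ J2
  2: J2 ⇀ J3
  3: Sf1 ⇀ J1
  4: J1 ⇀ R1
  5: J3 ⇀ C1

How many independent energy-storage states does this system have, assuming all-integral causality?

1  (C1 all integral)

bond 3 |Sf1  (source Sf1 imposes f)
bond 5 |J3  (C1: C, integral causality)
bond 2 |J2  (J3: last free bond brings flow in)
bond 1 |GY1  (only one flow-in slot at J2)
bond 0 |GY1  (GY GY1: same side as bond 1)
bond 4 |J1  (only one effort-in slot at J1)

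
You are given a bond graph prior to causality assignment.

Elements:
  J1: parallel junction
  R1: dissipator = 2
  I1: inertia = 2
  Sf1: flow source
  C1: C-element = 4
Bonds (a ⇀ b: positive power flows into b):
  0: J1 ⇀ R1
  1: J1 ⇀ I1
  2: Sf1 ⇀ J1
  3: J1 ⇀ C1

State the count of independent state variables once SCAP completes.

2  (C1, I1 all integral)

bond 2 stroke at Sf1  (Sf1: flow source, stroke at near end)
bond 1 stroke at I1  (I1: I, integral causality)
bond 3 stroke at J1  (C1: C, integral causality)
bond 0 stroke at R1  (J1 effort already set via bond 3)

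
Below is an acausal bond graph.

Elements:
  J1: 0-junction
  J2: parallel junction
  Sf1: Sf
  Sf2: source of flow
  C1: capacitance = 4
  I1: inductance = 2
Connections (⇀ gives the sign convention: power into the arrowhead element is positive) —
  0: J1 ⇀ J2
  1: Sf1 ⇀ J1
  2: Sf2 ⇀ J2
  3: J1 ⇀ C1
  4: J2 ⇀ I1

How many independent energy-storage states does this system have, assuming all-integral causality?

β1 |Sf1  (Sf1 (Sf) sets flow on bond)
β2 |Sf2  (Sf2 fixes flow; stroke at Sf2)
β3 |J1  (C1 outputs effort q/C1)
β0 |J2  (J1 effort already set via bond 3)
β4 |I1  (J2 effort already set via bond 0)

2  (C1, I1 all integral)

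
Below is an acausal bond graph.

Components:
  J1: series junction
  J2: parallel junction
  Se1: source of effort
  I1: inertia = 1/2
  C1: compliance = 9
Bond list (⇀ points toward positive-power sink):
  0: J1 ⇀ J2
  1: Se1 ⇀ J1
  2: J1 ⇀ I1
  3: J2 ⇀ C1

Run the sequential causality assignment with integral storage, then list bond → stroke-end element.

#0 →J1
#1 →J1
#2 →I1
#3 →J2

β1 stroke at J1  (Se1 (Se) sets effort on bond)
β2 stroke at I1  (I1: I, integral causality)
β0 stroke at J1  (common-f at J1 fixed by 2)
β3 stroke at J2  (J2 needs exactly one e-in)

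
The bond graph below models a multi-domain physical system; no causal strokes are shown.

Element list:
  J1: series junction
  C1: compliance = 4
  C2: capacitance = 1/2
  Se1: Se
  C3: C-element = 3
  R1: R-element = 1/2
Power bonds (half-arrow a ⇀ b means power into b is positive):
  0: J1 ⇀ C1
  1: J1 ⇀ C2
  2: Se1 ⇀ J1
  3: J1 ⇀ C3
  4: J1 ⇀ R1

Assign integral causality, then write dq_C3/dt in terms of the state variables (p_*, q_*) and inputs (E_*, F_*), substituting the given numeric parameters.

dq_C3/dt = 2*E_Se1 - q_C1/2 - 4*q_C2 - 2*q_C3/3

β2 →J1  (Se1: effort source, stroke at far end)
β0 →J1  (C1: C, integral causality)
β1 →J1  (C2 integral (e out))
β3 →J1  (C3: C, integral causality)
β4 →R1  (J1 needs exactly one f-in)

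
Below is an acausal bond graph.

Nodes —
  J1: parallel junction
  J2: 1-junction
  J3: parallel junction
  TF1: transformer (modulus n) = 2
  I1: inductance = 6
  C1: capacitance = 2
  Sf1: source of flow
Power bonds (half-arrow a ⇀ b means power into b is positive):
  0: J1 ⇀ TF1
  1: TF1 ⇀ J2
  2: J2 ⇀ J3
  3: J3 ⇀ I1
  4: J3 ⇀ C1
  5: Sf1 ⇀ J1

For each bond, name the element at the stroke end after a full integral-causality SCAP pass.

β5 stroke at Sf1  (Sf1 fixes flow; stroke at Sf1)
β0 stroke at J1  (J1: last free bond brings effort in)
β1 stroke at TF1  (TF1: transformer flips bond 0)
β2 stroke at J2  (1-jn J2 has f-setter on 1)
β3 stroke at I1  (prefer integral on I1)
β4 stroke at J3  (J3: last free bond brings effort in)

#0 |J1
#1 |TF1
#2 |J2
#3 |I1
#4 |J3
#5 |Sf1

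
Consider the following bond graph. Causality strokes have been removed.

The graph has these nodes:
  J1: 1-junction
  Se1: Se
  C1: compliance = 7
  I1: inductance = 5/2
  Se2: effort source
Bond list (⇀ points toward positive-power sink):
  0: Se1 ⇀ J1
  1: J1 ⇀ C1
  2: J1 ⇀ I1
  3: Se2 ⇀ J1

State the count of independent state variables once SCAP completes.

bond 0 |J1  (Se1 fixes effort; stroke away)
bond 3 |J1  (Se2 fixes effort; stroke away)
bond 1 |J1  (C1: C, integral causality)
bond 2 |I1  (closing 1-jn rule on J1)

2  (C1, I1 all integral)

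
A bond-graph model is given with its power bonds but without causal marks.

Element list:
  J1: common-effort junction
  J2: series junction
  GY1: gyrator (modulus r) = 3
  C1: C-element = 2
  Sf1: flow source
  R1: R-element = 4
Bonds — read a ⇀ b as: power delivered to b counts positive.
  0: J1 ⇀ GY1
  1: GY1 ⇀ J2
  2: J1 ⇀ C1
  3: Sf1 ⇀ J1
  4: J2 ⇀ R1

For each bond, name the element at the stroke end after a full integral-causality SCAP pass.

bond 3 stroke at Sf1  (Sf1 fixes flow; stroke at Sf1)
bond 2 stroke at J1  (prefer integral on C1)
bond 0 stroke at GY1  (J1: bond 2 brought effort, rest push out)
bond 1 stroke at GY1  (GY1: gyrator matches bond 0)
bond 4 stroke at J2  (1-jn J2 has f-setter on 1)

#0 |GY1
#1 |GY1
#2 |J1
#3 |Sf1
#4 |J2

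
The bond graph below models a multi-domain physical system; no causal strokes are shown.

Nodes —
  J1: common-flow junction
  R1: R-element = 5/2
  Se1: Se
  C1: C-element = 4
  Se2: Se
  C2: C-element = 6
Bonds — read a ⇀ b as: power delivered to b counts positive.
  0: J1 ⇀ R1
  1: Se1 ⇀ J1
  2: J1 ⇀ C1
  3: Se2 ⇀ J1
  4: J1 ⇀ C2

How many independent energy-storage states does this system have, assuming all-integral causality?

2  (C1, C2 all integral)

#1 |J1  (Se1: effort source, stroke at far end)
#3 |J1  (source Se2 imposes e)
#2 |J1  (prefer integral on C1)
#4 |J1  (prefer integral on C2)
#0 |R1  (J1 needs exactly one f-in)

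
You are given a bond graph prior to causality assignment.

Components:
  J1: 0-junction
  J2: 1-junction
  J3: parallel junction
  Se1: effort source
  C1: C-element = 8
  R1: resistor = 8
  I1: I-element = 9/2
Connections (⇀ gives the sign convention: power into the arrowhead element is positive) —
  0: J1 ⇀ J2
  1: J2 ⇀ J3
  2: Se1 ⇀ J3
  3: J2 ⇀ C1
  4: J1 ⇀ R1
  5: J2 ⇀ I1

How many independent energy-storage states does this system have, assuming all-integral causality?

β2 stroke at J3  (Se1: effort source, stroke at far end)
β1 stroke at J2  (common-e at J3 fixed by 2)
β3 stroke at J2  (C1 integral (e out))
β5 stroke at I1  (I1 integral (f out))
β0 stroke at J2  (common-f at J2 fixed by 5)
β4 stroke at J1  (J1: last free bond brings effort in)

2  (C1, I1 all integral)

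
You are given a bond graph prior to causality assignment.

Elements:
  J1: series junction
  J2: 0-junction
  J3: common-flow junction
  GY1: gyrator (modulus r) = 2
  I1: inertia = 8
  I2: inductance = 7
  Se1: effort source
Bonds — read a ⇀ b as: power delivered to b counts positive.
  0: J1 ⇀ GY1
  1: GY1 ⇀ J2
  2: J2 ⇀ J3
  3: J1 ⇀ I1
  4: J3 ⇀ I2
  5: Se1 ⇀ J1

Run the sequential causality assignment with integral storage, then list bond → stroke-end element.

#5 |J1  (source Se1 imposes e)
#3 |I1  (prefer integral on I1)
#0 |J1  (J1 flow already set via bond 3)
#1 |J2  (GY GY1: same side as bond 0)
#2 |J3  (J2: bond 1 brought effort, rest push out)
#4 |I2  (J3 needs exactly one f-in)

#0 stroke at J1
#1 stroke at J2
#2 stroke at J3
#3 stroke at I1
#4 stroke at I2
#5 stroke at J1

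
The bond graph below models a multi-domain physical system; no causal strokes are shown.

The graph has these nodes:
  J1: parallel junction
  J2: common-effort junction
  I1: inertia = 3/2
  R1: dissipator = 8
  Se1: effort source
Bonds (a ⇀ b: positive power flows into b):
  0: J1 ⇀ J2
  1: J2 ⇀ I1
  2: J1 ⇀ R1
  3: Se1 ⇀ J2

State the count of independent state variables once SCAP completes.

β3 →J2  (Se1 (Se) sets effort on bond)
β0 →J1  (common-e at J2 fixed by 3)
β1 →I1  (common-e at J2 fixed by 3)
β2 →R1  (common-e at J1 fixed by 0)

1  (I1 all integral)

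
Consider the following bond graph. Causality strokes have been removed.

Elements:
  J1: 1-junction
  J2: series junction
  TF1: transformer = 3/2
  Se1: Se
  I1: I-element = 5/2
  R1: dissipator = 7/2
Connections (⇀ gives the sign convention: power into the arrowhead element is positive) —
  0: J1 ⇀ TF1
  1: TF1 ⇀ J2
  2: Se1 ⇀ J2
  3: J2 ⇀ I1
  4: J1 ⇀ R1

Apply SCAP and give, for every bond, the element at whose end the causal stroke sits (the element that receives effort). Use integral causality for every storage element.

#0 |TF1
#1 |J2
#2 |J2
#3 |I1
#4 |J1

b2 →J2  (source Se1 imposes e)
b3 →I1  (prefer integral on I1)
b1 →J2  (J2: bond 3 brought flow, rest push out)
b0 →TF1  (TF1: transformer flips bond 1)
b4 →J1  (1-jn J1 has f-setter on 0)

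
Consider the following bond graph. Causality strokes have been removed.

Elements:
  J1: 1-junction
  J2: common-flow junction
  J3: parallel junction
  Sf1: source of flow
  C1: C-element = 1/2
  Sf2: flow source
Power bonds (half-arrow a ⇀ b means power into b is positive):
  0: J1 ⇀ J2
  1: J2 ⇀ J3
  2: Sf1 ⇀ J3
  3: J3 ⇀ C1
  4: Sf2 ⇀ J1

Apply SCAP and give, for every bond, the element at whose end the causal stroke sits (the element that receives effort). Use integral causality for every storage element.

β2 stroke at Sf1  (Sf1 (Sf) sets flow on bond)
β4 stroke at Sf2  (source Sf2 imposes f)
β0 stroke at J1  (common-f at J1 fixed by 4)
β1 stroke at J2  (J2 flow already set via bond 0)
β3 stroke at J3  (J3: last free bond brings effort in)

bond 0 stroke at J1
bond 1 stroke at J2
bond 2 stroke at Sf1
bond 3 stroke at J3
bond 4 stroke at Sf2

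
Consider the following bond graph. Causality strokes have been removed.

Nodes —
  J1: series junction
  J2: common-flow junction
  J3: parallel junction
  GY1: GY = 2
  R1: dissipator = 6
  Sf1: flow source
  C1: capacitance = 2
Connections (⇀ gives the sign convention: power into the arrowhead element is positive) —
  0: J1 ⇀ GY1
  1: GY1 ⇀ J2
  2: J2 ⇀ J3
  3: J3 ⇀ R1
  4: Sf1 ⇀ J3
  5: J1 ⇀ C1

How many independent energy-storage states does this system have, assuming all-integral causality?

β4 stroke→Sf1  (source Sf1 imposes f)
β5 stroke→J1  (C1: C, integral causality)
β0 stroke→GY1  (closing 1-jn rule on J1)
β1 stroke→GY1  (GY1: gyrator matches bond 0)
β2 stroke→J2  (1-jn J2 has f-setter on 1)
β3 stroke→J3  (closing 0-jn rule on J3)

1  (C1 all integral)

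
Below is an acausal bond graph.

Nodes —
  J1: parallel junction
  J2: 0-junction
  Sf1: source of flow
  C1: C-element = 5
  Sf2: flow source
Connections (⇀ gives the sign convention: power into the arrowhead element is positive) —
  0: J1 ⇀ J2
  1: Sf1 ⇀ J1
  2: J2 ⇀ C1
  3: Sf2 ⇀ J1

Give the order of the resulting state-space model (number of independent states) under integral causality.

#1 stroke→Sf1  (Sf1 fixes flow; stroke at Sf1)
#3 stroke→Sf2  (Sf2 fixes flow; stroke at Sf2)
#0 stroke→J1  (J1 needs exactly one e-in)
#2 stroke→J2  (J2: last free bond brings effort in)

1  (C1 all integral)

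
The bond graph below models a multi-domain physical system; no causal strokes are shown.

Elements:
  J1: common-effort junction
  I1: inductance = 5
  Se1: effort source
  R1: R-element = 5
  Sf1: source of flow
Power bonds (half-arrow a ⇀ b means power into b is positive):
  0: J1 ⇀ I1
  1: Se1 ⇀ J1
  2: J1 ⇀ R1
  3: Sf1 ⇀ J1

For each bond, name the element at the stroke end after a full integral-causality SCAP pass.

bond 0 stroke→I1
bond 1 stroke→J1
bond 2 stroke→R1
bond 3 stroke→Sf1

β1 stroke at J1  (Se1: effort source, stroke at far end)
β3 stroke at Sf1  (source Sf1 imposes f)
β0 stroke at I1  (J1: bond 1 brought effort, rest push out)
β2 stroke at R1  (common-e at J1 fixed by 1)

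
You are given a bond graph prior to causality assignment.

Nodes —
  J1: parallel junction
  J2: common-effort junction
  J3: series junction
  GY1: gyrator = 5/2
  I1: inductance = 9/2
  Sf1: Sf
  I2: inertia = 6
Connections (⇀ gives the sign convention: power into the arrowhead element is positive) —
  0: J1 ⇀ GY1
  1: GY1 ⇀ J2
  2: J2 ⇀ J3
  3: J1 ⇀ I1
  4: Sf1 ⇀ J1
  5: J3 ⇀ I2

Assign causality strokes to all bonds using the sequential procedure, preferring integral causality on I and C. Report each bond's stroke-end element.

bond 4 →Sf1  (source Sf1 imposes f)
bond 3 →I1  (I1 outputs flow p/I1)
bond 0 →J1  (closing 0-jn rule on J1)
bond 1 →J2  (GY GY1: same side as bond 0)
bond 2 →J3  (common-e at J2 fixed by 1)
bond 5 →I2  (J3: last free bond brings flow in)

b0 stroke at J1
b1 stroke at J2
b2 stroke at J3
b3 stroke at I1
b4 stroke at Sf1
b5 stroke at I2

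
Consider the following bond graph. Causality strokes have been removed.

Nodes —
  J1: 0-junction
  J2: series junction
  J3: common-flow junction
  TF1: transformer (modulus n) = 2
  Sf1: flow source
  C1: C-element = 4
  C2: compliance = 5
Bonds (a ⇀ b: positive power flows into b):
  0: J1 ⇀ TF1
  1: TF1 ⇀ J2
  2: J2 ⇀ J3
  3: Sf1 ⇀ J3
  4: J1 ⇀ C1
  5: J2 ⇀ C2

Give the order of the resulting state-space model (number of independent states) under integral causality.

2  (C1, C2 all integral)

#3 |Sf1  (source Sf1 imposes f)
#2 |J3  (1-jn J3 has f-setter on 3)
#1 |J2  (1-jn J2 has f-setter on 2)
#5 |J2  (J2 flow already set via bond 2)
#0 |TF1  (TF TF1: opposite of bond 1)
#4 |J1  (J1 needs exactly one e-in)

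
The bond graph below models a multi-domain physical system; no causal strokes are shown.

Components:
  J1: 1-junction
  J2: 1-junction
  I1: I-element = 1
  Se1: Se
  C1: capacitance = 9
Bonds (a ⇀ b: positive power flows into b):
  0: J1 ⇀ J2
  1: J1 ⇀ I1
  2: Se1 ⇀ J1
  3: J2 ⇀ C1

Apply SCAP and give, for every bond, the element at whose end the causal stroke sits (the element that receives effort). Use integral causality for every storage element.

b2 →J1  (Se1: effort source, stroke at far end)
b1 →I1  (I1: I, integral causality)
b0 →J1  (1-jn J1 has f-setter on 1)
b3 →J2  (common-f at J2 fixed by 0)

β0 →J1
β1 →I1
β2 →J1
β3 →J2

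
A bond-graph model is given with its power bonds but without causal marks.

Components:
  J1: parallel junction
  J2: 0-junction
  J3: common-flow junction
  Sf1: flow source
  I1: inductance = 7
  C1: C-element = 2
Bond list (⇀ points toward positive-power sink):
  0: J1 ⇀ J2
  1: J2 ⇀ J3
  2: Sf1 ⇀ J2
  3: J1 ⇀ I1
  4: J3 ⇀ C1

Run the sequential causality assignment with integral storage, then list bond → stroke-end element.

bond 0 stroke at J1
bond 1 stroke at J2
bond 2 stroke at Sf1
bond 3 stroke at I1
bond 4 stroke at J3

bond 2 stroke→Sf1  (Sf1 (Sf) sets flow on bond)
bond 3 stroke→I1  (prefer integral on I1)
bond 0 stroke→J1  (J1 needs exactly one e-in)
bond 1 stroke→J2  (closing 0-jn rule on J2)
bond 4 stroke→J3  (common-f at J3 fixed by 1)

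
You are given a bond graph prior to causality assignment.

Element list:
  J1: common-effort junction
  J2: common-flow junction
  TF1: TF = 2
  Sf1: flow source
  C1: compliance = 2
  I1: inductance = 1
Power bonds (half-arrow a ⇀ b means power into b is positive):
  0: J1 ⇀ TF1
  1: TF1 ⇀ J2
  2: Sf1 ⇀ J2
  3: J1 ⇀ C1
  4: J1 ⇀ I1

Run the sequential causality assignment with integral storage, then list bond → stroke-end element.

bond 2 stroke→Sf1  (Sf1: flow source, stroke at near end)
bond 1 stroke→J2  (J2: bond 2 brought flow, rest push out)
bond 0 stroke→TF1  (TF1: transformer flips bond 1)
bond 3 stroke→J1  (C1 integral (e out))
bond 4 stroke→I1  (J1: bond 3 brought effort, rest push out)

#0 |TF1
#1 |J2
#2 |Sf1
#3 |J1
#4 |I1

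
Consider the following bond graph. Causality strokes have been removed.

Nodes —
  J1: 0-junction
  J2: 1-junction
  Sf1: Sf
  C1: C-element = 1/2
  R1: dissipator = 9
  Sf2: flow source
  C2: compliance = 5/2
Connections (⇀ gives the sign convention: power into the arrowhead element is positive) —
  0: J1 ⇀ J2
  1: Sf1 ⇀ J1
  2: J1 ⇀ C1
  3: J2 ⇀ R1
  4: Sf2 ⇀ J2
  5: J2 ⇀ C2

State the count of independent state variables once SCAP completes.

2  (C1, C2 all integral)

b1 |Sf1  (Sf1 (Sf) sets flow on bond)
b4 |Sf2  (source Sf2 imposes f)
b0 |J2  (1-jn J2 has f-setter on 4)
b3 |J2  (J2 flow already set via bond 4)
b5 |J2  (J2 flow already set via bond 4)
b2 |J1  (only one effort-in slot at J1)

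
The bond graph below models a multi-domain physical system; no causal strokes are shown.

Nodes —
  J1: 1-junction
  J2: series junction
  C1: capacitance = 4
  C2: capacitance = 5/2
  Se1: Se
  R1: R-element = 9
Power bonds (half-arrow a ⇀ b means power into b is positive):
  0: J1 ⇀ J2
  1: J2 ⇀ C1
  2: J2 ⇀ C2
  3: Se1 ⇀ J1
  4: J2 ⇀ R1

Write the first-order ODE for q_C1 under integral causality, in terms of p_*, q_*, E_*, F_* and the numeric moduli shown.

dq_C1/dt = E_Se1/9 - q_C1/36 - 2*q_C2/45

#3 stroke→J1  (Se1: effort source, stroke at far end)
#0 stroke→J2  (only one flow-in slot at J1)
#1 stroke→J2  (C1 outputs effort q/C1)
#2 stroke→J2  (prefer integral on C2)
#4 stroke→R1  (J2 needs exactly one f-in)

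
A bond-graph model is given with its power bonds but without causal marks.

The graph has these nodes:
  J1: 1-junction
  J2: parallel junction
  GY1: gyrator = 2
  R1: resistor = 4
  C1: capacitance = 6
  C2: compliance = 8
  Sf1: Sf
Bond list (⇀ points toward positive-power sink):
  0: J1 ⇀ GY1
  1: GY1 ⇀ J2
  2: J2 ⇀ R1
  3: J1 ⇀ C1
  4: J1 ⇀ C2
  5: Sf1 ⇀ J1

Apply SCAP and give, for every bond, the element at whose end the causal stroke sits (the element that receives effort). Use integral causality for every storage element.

β0 →J1
β1 →J2
β2 →R1
β3 →J1
β4 →J1
β5 →Sf1

#5 |Sf1  (Sf1 (Sf) sets flow on bond)
#0 |J1  (J1 flow already set via bond 5)
#3 |J1  (1-jn J1 has f-setter on 5)
#4 |J1  (J1: bond 5 brought flow, rest push out)
#1 |J2  (GY1 both-in/both-out from 0)
#2 |R1  (J2: bond 1 brought effort, rest push out)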